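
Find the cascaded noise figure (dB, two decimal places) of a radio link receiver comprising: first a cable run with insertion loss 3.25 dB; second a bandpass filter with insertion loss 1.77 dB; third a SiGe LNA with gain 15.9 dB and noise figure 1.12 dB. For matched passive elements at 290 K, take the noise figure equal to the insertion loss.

Convert to linear (a loss of L dB is a gain of −L dB): F_i = 10^(NF_i/10), G_i = 10^(G_i,dB/10)
  Stage 1: F_1 = 10^(3.25/10) = 2.113, G_1 = 10^(−3.25/10) = 0.4732
  Stage 2: F_2 = 10^(1.77/10) = 1.503, G_2 = 10^(−1.77/10) = 0.6653
  Stage 3: F_3 = 10^(1.12/10) = 1.294, G_3 = 10^(15.9/10) = 38.90
Friis cascade:
  F = 2.113 + (1.503 − 1)/0.4732 + (1.294 − 1)/0.3148 = 4.111
NF = 10 log₁₀(4.111) = 6.14 dB

6.14 dB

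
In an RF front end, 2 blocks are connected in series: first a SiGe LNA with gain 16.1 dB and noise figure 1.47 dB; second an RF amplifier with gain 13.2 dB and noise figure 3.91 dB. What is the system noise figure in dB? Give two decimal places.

Convert to linear (a loss of L dB is a gain of −L dB): F_i = 10^(NF_i/10), G_i = 10^(G_i,dB/10)
  Stage 1: F_1 = 10^(1.47/10) = 1.403, G_1 = 10^(16.1/10) = 40.74
  Stage 2: F_2 = 10^(3.91/10) = 2.460, G_2 = 10^(13.2/10) = 20.89
Friis cascade:
  F = 1.403 + (2.460 − 1)/40.74 = 1.439
NF = 10 log₁₀(1.439) = 1.58 dB

1.58 dB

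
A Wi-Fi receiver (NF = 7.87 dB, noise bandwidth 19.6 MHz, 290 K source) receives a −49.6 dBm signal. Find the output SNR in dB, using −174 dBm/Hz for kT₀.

Noise floor: N = −174 + 10 log₁₀(B) + NF
10 log₁₀(1.96×10⁷) = 72.92 dB
N = −174 + 72.92 + 7.87 = −93.21 dBm
SNR = P_sig − N = −49.6 − (−93.21) = 43.61 dB → 43.6 dB

43.6 dB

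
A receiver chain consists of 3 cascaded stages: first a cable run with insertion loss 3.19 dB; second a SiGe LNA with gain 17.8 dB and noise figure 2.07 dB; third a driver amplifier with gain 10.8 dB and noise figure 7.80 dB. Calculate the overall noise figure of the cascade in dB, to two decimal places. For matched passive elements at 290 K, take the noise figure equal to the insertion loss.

Convert to linear (a loss of L dB is a gain of −L dB): F_i = 10^(NF_i/10), G_i = 10^(G_i,dB/10)
  Stage 1: F_1 = 10^(3.19/10) = 2.084, G_1 = 10^(−3.19/10) = 0.4797
  Stage 2: F_2 = 10^(2.07/10) = 1.611, G_2 = 10^(17.8/10) = 60.26
  Stage 3: F_3 = 10^(7.80/10) = 6.026, G_3 = 10^(10.8/10) = 12.02
Friis cascade:
  F = 2.084 + (1.611 − 1)/0.4797 + (6.026 − 1)/28.91 = 3.531
NF = 10 log₁₀(3.531) = 5.48 dB

5.48 dB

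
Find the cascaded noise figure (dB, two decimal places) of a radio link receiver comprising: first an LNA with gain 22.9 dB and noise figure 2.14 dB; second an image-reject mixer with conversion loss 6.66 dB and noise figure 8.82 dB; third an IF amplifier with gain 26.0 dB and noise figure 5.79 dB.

Convert to linear (a loss of L dB is a gain of −L dB): F_i = 10^(NF_i/10), G_i = 10^(G_i,dB/10)
  Stage 1: F_1 = 10^(2.14/10) = 1.637, G_1 = 10^(22.9/10) = 195.0
  Stage 2: F_2 = 10^(8.82/10) = 7.621, G_2 = 10^(−6.66/10) = 0.2158
  Stage 3: F_3 = 10^(5.79/10) = 3.793, G_3 = 10^(26.0/10) = 398.1
Friis cascade:
  F = 1.637 + (7.621 − 1)/195.0 + (3.793 − 1)/42.07 = 1.737
NF = 10 log₁₀(1.737) = 2.40 dB

2.40 dB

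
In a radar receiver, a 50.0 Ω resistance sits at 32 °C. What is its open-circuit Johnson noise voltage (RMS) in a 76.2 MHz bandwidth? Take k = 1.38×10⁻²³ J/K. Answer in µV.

T = 32 °C + 273.15 = 305.15 K
V_n = √(4kTRB)
4kTRB = 4 × 1.38×10⁻²³ × 305.15 × 5.00×10¹ × 7.62×10⁷ = 6.42×10⁻¹¹ V²
V_n = √(6.42×10⁻¹¹) = 8.01×10⁻⁶ V = 8.01 µV

8.01 µV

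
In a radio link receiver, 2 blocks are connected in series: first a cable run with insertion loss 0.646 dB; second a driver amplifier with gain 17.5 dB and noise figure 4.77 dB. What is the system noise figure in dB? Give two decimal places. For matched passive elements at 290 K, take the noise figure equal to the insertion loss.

5.42 dB

Convert to linear (a loss of L dB is a gain of −L dB): F_i = 10^(NF_i/10), G_i = 10^(G_i,dB/10)
  Stage 1: F_1 = 10^(0.646/10) = 1.160, G_1 = 10^(−0.646/10) = 0.8618
  Stage 2: F_2 = 10^(4.77/10) = 2.999, G_2 = 10^(17.5/10) = 56.23
Friis cascade:
  F = 1.160 + (2.999 − 1)/0.8618 = 3.480
NF = 10 log₁₀(3.480) = 5.42 dB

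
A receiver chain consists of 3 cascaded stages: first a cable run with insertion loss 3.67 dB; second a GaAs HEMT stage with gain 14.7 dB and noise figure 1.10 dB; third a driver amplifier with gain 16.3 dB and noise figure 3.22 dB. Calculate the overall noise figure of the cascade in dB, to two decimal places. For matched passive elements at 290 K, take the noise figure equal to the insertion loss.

Convert to linear (a loss of L dB is a gain of −L dB): F_i = 10^(NF_i/10), G_i = 10^(G_i,dB/10)
  Stage 1: F_1 = 10^(3.67/10) = 2.328, G_1 = 10^(−3.67/10) = 0.4295
  Stage 2: F_2 = 10^(1.10/10) = 1.288, G_2 = 10^(14.7/10) = 29.51
  Stage 3: F_3 = 10^(3.22/10) = 2.099, G_3 = 10^(16.3/10) = 42.66
Friis cascade:
  F = 2.328 + (1.288 − 1)/0.4295 + (2.099 − 1)/12.68 = 3.086
NF = 10 log₁₀(3.086) = 4.89 dB

4.89 dB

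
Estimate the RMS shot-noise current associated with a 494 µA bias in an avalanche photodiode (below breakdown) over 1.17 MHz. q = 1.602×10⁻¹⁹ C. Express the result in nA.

13.6 nA

I_n = √(2qI·B)
2qI·B = 2 × 1.602×10⁻¹⁹ × 4.94×10⁻⁴ × 1.17×10⁶ = 1.85×10⁻¹⁶ A²
I_n = √(1.85×10⁻¹⁶) = 1.36×10⁻⁸ A = 13.6 nA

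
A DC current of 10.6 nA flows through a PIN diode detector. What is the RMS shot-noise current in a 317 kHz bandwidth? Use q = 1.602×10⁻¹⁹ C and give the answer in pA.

32.8 pA

I_n = √(2qI·B)
2qI·B = 2 × 1.602×10⁻¹⁹ × 1.06×10⁻⁸ × 3.17×10⁵ = 1.08×10⁻²¹ A²
I_n = √(1.08×10⁻²¹) = 3.28×10⁻¹¹ A = 32.8 pA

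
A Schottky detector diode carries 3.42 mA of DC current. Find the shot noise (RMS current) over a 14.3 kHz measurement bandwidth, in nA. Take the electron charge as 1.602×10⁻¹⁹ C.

I_n = √(2qI·B)
2qI·B = 2 × 1.602×10⁻¹⁹ × 3.42×10⁻³ × 1.43×10⁴ = 1.57×10⁻¹⁷ A²
I_n = √(1.57×10⁻¹⁷) = 3.96×10⁻⁹ A = 3.96 nA

3.96 nA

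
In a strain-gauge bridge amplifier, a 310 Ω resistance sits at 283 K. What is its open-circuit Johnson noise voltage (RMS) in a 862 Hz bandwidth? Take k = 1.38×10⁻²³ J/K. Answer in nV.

64.6 nV

V_n = √(4kTRB)
4kTRB = 4 × 1.38×10⁻²³ × 283 × 3.10×10² × 8.62×10² = 4.17×10⁻¹⁵ V²
V_n = √(4.17×10⁻¹⁵) = 6.46×10⁻⁸ V = 64.6 nV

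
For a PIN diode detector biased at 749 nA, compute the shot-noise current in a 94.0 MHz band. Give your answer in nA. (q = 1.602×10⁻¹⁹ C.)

4.75 nA

I_n = √(2qI·B)
2qI·B = 2 × 1.602×10⁻¹⁹ × 7.49×10⁻⁷ × 9.40×10⁷ = 2.26×10⁻¹⁷ A²
I_n = √(2.26×10⁻¹⁷) = 4.75×10⁻⁹ A = 4.75 nA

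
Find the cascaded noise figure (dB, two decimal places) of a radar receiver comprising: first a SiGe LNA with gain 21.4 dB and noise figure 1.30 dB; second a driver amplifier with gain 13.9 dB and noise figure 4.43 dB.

Convert to linear (a loss of L dB is a gain of −L dB): F_i = 10^(NF_i/10), G_i = 10^(G_i,dB/10)
  Stage 1: F_1 = 10^(1.30/10) = 1.349, G_1 = 10^(21.4/10) = 138.0
  Stage 2: F_2 = 10^(4.43/10) = 2.773, G_2 = 10^(13.9/10) = 24.55
Friis cascade:
  F = 1.349 + (2.773 − 1)/138.0 = 1.362
NF = 10 log₁₀(1.362) = 1.34 dB

1.34 dB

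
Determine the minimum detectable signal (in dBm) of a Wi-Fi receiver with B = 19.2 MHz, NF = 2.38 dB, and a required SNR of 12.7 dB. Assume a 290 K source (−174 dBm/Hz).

−86.1 dBm

Sensitivity = −174 + 10 log₁₀(B) + NF + SNR_min
= −174 + 72.83 + 2.38 + 12.7
= −86.09 dBm → −86.1 dBm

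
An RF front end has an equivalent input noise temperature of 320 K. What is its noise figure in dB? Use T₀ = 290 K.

F = 1 + T_e/T₀ = 1 + 320/290 = 2.10345
NF = 10 log₁₀(2.10345) = 3.23 dB

3.23 dB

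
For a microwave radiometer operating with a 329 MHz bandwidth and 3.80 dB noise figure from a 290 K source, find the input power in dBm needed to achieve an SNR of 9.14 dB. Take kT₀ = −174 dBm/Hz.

Sensitivity = −174 + 10 log₁₀(B) + NF + SNR_min
= −174 + 85.17 + 3.80 + 9.14
= −75.89 dBm → −75.9 dBm

−75.9 dBm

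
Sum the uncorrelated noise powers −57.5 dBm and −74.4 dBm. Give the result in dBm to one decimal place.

Convert to linear, add, convert back:
P₁ = 1.78×10⁻⁹ W, P₂ = 3.63×10⁻¹¹ W
P_tot = 1.81×10⁻⁹ W → 10 log₁₀(P_tot / 10⁻³) = −57.4 dBm

−57.4 dBm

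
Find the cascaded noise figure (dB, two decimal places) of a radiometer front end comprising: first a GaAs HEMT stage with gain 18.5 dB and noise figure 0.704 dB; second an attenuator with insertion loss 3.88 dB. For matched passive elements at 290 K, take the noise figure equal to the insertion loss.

0.78 dB

Convert to linear (a loss of L dB is a gain of −L dB): F_i = 10^(NF_i/10), G_i = 10^(G_i,dB/10)
  Stage 1: F_1 = 10^(0.704/10) = 1.176, G_1 = 10^(18.5/10) = 70.79
  Stage 2: F_2 = 10^(3.88/10) = 2.443, G_2 = 10^(−3.88/10) = 0.4093
Friis cascade:
  F = 1.176 + (2.443 − 1)/70.79 = 1.196
NF = 10 log₁₀(1.196) = 0.78 dB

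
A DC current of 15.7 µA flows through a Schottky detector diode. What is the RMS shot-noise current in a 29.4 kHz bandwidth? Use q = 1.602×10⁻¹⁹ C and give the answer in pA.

I_n = √(2qI·B)
2qI·B = 2 × 1.602×10⁻¹⁹ × 1.57×10⁻⁵ × 2.94×10⁴ = 1.48×10⁻¹⁹ A²
I_n = √(1.48×10⁻¹⁹) = 3.85×10⁻¹⁰ A = 385 pA

385 pA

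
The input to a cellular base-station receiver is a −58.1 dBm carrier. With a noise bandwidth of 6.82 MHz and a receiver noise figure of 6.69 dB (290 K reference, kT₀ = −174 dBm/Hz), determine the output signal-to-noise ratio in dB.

Noise floor: N = −174 + 10 log₁₀(B) + NF
10 log₁₀(6.82×10⁶) = 68.34 dB
N = −174 + 68.34 + 6.69 = −98.97 dBm
SNR = P_sig − N = −58.1 − (−98.97) = 40.87 dB → 40.9 dB

40.9 dB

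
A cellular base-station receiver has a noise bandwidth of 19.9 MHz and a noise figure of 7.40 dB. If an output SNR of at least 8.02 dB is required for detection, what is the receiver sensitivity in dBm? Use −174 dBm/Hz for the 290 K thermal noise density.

−85.6 dBm

Sensitivity = −174 + 10 log₁₀(B) + NF + SNR_min
= −174 + 72.99 + 7.40 + 8.02
= −85.59 dBm → −85.6 dBm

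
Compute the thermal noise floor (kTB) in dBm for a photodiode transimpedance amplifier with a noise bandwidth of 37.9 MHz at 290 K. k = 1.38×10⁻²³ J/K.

−98.2 dBm

P_n = kTB = 1.38×10⁻²³ × 290 × 3.79×10⁷ = 1.52×10⁻¹³ W
In dBm: 10 log₁₀(1.52×10⁻¹³ / 10⁻³) = −98.2 dBm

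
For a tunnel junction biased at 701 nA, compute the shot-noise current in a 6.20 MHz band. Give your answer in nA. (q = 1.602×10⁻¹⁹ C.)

I_n = √(2qI·B)
2qI·B = 2 × 1.602×10⁻¹⁹ × 7.01×10⁻⁷ × 6.20×10⁶ = 1.39×10⁻¹⁸ A²
I_n = √(1.39×10⁻¹⁸) = 1.18×10⁻⁹ A = 1.18 nA

1.18 nA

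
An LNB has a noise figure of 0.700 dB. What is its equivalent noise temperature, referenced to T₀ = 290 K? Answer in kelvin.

F = 10^(0.700/10) = 1.1749
T_e = (F − 1)·T₀ = (1.1749 − 1) × 290 = 50.7 K

50.7 K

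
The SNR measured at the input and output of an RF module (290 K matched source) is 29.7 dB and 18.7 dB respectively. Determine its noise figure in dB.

NF (dB) = SNR_in(dB) − SNR_out(dB) when the source is at T₀
NF = 29.7 − 18.7 = 11.0 dB

11.0 dB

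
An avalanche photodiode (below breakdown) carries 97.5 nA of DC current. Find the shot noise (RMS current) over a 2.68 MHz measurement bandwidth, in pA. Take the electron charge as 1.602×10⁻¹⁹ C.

289 pA

I_n = √(2qI·B)
2qI·B = 2 × 1.602×10⁻¹⁹ × 9.75×10⁻⁸ × 2.68×10⁶ = 8.37×10⁻²⁰ A²
I_n = √(8.37×10⁻²⁰) = 2.89×10⁻¹⁰ A = 289 pA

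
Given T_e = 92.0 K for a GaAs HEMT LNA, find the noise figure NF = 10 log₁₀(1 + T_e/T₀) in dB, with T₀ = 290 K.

1.20 dB

F = 1 + T_e/T₀ = 1 + 92.0/290 = 1.31724
NF = 10 log₁₀(1.31724) = 1.20 dB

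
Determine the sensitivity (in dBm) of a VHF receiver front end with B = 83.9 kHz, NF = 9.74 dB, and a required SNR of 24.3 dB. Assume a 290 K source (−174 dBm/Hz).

−90.7 dBm

Sensitivity = −174 + 10 log₁₀(B) + NF + SNR_min
= −174 + 49.24 + 9.74 + 24.3
= −90.72 dBm → −90.7 dBm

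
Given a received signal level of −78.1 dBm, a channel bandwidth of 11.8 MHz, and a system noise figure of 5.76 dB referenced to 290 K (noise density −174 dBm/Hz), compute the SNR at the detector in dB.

Noise floor: N = −174 + 10 log₁₀(B) + NF
10 log₁₀(1.18×10⁷) = 70.72 dB
N = −174 + 70.72 + 5.76 = −97.52 dBm
SNR = P_sig − N = −78.1 − (−97.52) = 19.42 dB → 19.4 dB

19.4 dB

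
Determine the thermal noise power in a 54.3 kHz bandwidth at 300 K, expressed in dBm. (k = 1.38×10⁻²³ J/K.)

−126.5 dBm

P_n = kTB = 1.38×10⁻²³ × 300 × 5.43×10⁴ = 2.25×10⁻¹⁶ W
In dBm: 10 log₁₀(2.25×10⁻¹⁶ / 10⁻³) = −126.5 dBm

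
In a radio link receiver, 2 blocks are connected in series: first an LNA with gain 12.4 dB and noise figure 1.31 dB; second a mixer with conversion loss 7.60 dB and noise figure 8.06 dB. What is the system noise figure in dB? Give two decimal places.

2.21 dB

Convert to linear (a loss of L dB is a gain of −L dB): F_i = 10^(NF_i/10), G_i = 10^(G_i,dB/10)
  Stage 1: F_1 = 10^(1.31/10) = 1.352, G_1 = 10^(12.4/10) = 17.38
  Stage 2: F_2 = 10^(8.06/10) = 6.397, G_2 = 10^(−7.60/10) = 0.1738
Friis cascade:
  F = 1.352 + (6.397 − 1)/17.38 = 1.663
NF = 10 log₁₀(1.663) = 2.21 dB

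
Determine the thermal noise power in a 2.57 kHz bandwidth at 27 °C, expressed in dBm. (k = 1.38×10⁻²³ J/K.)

T = 27 °C + 273.15 = 300.15 K
P_n = kTB = 1.38×10⁻²³ × 300.15 × 2.57×10³ = 1.06×10⁻¹⁷ W
In dBm: 10 log₁₀(1.06×10⁻¹⁷ / 10⁻³) = −139.7 dBm

−139.7 dBm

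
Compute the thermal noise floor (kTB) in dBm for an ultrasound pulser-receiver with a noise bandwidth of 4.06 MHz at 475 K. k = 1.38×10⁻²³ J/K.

P_n = kTB = 1.38×10⁻²³ × 475 × 4.06×10⁶ = 2.66×10⁻¹⁴ W
In dBm: 10 log₁₀(2.66×10⁻¹⁴ / 10⁻³) = −105.7 dBm

−105.7 dBm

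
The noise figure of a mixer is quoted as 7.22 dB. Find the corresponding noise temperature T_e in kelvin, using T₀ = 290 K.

1239 K

F = 10^(7.22/10) = 5.2723
T_e = (F − 1)·T₀ = (5.2723 − 1) × 290 = 1239 K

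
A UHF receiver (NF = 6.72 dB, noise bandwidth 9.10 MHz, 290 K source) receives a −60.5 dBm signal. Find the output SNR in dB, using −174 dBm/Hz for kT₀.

Noise floor: N = −174 + 10 log₁₀(B) + NF
10 log₁₀(9.10×10⁶) = 69.59 dB
N = −174 + 69.59 + 6.72 = −97.69 dBm
SNR = P_sig − N = −60.5 − (−97.69) = 37.19 dB → 37.2 dB

37.2 dB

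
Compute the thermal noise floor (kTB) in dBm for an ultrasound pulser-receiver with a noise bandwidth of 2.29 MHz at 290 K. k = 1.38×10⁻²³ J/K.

P_n = kTB = 1.38×10⁻²³ × 290 × 2.29×10⁶ = 9.16×10⁻¹⁵ W
In dBm: 10 log₁₀(9.16×10⁻¹⁵ / 10⁻³) = −110.4 dBm

−110.4 dBm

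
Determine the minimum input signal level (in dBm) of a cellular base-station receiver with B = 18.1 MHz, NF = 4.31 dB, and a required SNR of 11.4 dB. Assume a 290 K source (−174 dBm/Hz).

−85.7 dBm

Sensitivity = −174 + 10 log₁₀(B) + NF + SNR_min
= −174 + 72.58 + 4.31 + 11.4
= −85.71 dBm → −85.7 dBm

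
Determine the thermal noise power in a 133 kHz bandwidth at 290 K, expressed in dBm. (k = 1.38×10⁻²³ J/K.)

P_n = kTB = 1.38×10⁻²³ × 290 × 1.33×10⁵ = 5.32×10⁻¹⁶ W
In dBm: 10 log₁₀(5.32×10⁻¹⁶ / 10⁻³) = −122.7 dBm

−122.7 dBm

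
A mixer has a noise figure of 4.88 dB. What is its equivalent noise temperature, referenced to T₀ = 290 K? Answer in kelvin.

F = 10^(4.88/10) = 3.0761
T_e = (F − 1)·T₀ = (3.0761 − 1) × 290 = 602 K

602 K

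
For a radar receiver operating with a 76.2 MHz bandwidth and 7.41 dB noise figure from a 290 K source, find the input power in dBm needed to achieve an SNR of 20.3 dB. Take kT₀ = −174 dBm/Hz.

Sensitivity = −174 + 10 log₁₀(B) + NF + SNR_min
= −174 + 78.82 + 7.41 + 20.3
= −67.47 dBm → −67.5 dBm

−67.5 dBm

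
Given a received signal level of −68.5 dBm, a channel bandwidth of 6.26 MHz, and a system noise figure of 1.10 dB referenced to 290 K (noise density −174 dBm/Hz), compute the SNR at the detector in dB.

36.4 dB

Noise floor: N = −174 + 10 log₁₀(B) + NF
10 log₁₀(6.26×10⁶) = 67.97 dB
N = −174 + 67.97 + 1.10 = −104.93 dBm
SNR = P_sig − N = −68.5 − (−104.93) = 36.43 dB → 36.4 dB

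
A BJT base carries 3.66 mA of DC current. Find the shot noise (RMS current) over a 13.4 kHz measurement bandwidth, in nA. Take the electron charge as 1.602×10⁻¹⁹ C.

I_n = √(2qI·B)
2qI·B = 2 × 1.602×10⁻¹⁹ × 3.66×10⁻³ × 1.34×10⁴ = 1.57×10⁻¹⁷ A²
I_n = √(1.57×10⁻¹⁷) = 3.96×10⁻⁹ A = 3.96 nA

3.96 nA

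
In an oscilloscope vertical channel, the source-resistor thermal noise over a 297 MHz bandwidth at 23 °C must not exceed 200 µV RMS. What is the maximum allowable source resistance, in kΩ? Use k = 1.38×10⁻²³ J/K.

8.24 kΩ

T = 23 °C + 273.15 = 296.15 K
Johnson–Nyquist: V_n = √(4kTRB) ⇒ R = V_n² / (4kTB)
4kTB = 4 × 1.38×10⁻²³ × 296.15 × 2.97×10⁸ = 4.86×10⁻¹²
R = (2.00×10⁻⁴)² / 4.86×10⁻¹² = 8.24×10³ Ω = 8.24 kΩ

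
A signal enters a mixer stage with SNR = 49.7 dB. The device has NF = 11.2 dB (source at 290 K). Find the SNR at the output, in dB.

38.5 dB

By definition F = SNR_in/SNR_out, so in dB: SNR_out = SNR_in − NF
SNR_out = 49.7 − 11.2 = 38.5 dB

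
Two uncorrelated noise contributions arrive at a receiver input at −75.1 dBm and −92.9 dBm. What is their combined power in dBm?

Convert to linear, add, convert back:
P₁ = 3.09×10⁻¹¹ W, P₂ = 5.13×10⁻¹³ W
P_tot = 3.14×10⁻¹¹ W → 10 log₁₀(P_tot / 10⁻³) = −75.0 dBm

−75.0 dBm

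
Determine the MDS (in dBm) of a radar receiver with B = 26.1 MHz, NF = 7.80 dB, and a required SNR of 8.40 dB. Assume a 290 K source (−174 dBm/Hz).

Sensitivity = −174 + 10 log₁₀(B) + NF + SNR_min
= −174 + 74.17 + 7.80 + 8.40
= −83.63 dBm → −83.6 dBm

−83.6 dBm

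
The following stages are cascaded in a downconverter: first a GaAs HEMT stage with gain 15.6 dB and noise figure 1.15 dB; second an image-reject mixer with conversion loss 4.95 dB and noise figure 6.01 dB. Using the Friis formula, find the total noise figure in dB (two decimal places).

Convert to linear (a loss of L dB is a gain of −L dB): F_i = 10^(NF_i/10), G_i = 10^(G_i,dB/10)
  Stage 1: F_1 = 10^(1.15/10) = 1.303, G_1 = 10^(15.6/10) = 36.31
  Stage 2: F_2 = 10^(6.01/10) = 3.990, G_2 = 10^(−4.95/10) = 0.3199
Friis cascade:
  F = 1.303 + (3.990 − 1)/36.31 = 1.386
NF = 10 log₁₀(1.386) = 1.42 dB

1.42 dB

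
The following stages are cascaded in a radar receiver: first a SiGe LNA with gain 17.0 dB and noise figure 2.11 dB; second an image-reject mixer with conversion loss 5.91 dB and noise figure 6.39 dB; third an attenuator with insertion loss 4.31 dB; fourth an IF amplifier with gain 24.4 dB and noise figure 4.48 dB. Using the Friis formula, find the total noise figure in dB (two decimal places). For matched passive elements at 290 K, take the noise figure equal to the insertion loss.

3.43 dB

Convert to linear (a loss of L dB is a gain of −L dB): F_i = 10^(NF_i/10), G_i = 10^(G_i,dB/10)
  Stage 1: F_1 = 10^(2.11/10) = 1.626, G_1 = 10^(17.0/10) = 50.12
  Stage 2: F_2 = 10^(6.39/10) = 4.355, G_2 = 10^(−5.91/10) = 0.2564
  Stage 3: F_3 = 10^(4.31/10) = 2.698, G_3 = 10^(−4.31/10) = 0.3707
  Stage 4: F_4 = 10^(4.48/10) = 2.805, G_4 = 10^(24.4/10) = 275.4
Friis cascade:
  F = 1.626 + (4.355 − 1)/50.12 + (2.698 − 1)/12.85 + (2.805 − 1)/4.764 = 2.204
NF = 10 log₁₀(2.204) = 3.43 dB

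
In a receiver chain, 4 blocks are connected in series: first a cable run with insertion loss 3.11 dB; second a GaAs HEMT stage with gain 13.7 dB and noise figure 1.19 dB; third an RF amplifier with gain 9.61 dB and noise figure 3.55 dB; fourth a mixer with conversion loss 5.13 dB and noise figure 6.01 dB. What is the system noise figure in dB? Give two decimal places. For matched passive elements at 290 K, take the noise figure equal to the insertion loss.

Convert to linear (a loss of L dB is a gain of −L dB): F_i = 10^(NF_i/10), G_i = 10^(G_i,dB/10)
  Stage 1: F_1 = 10^(3.11/10) = 2.046, G_1 = 10^(−3.11/10) = 0.4887
  Stage 2: F_2 = 10^(1.19/10) = 1.315, G_2 = 10^(13.7/10) = 23.44
  Stage 3: F_3 = 10^(3.55/10) = 2.265, G_3 = 10^(9.61/10) = 9.141
  Stage 4: F_4 = 10^(6.01/10) = 3.990, G_4 = 10^(−5.13/10) = 0.3069
Friis cascade:
  F = 2.046 + (1.315 − 1)/0.4887 + (2.265 − 1)/11.46 + (3.990 − 1)/104.7 = 2.830
NF = 10 log₁₀(2.830) = 4.52 dB

4.52 dB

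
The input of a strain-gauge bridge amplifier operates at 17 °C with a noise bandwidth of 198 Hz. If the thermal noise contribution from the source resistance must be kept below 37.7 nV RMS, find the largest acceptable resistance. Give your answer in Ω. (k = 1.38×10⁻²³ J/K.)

448 Ω

T = 17 °C + 273.15 = 290.15 K
Johnson–Nyquist: V_n = √(4kTRB) ⇒ R = V_n² / (4kTB)
4kTB = 4 × 1.38×10⁻²³ × 290.15 × 1.98×10² = 3.17×10⁻¹⁸
R = (3.77×10⁻⁸)² / 3.17×10⁻¹⁸ = 4.48×10² Ω = 448 Ω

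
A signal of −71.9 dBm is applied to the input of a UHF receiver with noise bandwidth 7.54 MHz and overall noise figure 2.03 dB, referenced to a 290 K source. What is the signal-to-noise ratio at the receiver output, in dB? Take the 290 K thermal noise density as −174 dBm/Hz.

Noise floor: N = −174 + 10 log₁₀(B) + NF
10 log₁₀(7.54×10⁶) = 68.77 dB
N = −174 + 68.77 + 2.03 = −103.20 dBm
SNR = P_sig − N = −71.9 − (−103.20) = 31.30 dB → 31.3 dB

31.3 dB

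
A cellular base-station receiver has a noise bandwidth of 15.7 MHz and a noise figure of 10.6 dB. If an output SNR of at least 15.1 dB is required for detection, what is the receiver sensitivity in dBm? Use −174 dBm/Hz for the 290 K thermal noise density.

Sensitivity = −174 + 10 log₁₀(B) + NF + SNR_min
= −174 + 71.96 + 10.6 + 15.1
= −76.34 dBm → −76.3 dBm

−76.3 dBm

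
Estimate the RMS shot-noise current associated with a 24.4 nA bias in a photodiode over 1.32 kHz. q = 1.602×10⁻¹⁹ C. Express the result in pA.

3.21 pA

I_n = √(2qI·B)
2qI·B = 2 × 1.602×10⁻¹⁹ × 2.44×10⁻⁸ × 1.32×10³ = 1.03×10⁻²³ A²
I_n = √(1.03×10⁻²³) = 3.21×10⁻¹² A = 3.21 pA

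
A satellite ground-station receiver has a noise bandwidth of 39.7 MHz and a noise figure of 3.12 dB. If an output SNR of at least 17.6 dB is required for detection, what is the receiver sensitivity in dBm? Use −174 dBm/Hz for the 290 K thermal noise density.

Sensitivity = −174 + 10 log₁₀(B) + NF + SNR_min
= −174 + 75.99 + 3.12 + 17.6
= −77.29 dBm → −77.3 dBm

−77.3 dBm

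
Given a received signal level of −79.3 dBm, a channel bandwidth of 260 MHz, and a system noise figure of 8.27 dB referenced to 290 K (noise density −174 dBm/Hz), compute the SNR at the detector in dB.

Noise floor: N = −174 + 10 log₁₀(B) + NF
10 log₁₀(2.60×10⁸) = 84.15 dB
N = −174 + 84.15 + 8.27 = −81.58 dBm
SNR = P_sig − N = −79.3 − (−81.58) = 2.28 dB → 2.3 dB

2.3 dB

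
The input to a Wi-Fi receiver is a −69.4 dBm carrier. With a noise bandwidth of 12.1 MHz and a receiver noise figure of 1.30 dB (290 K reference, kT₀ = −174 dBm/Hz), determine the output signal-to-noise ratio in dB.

32.5 dB

Noise floor: N = −174 + 10 log₁₀(B) + NF
10 log₁₀(1.21×10⁷) = 70.83 dB
N = −174 + 70.83 + 1.30 = −101.87 dBm
SNR = P_sig − N = −69.4 − (−101.87) = 32.47 dB → 32.5 dB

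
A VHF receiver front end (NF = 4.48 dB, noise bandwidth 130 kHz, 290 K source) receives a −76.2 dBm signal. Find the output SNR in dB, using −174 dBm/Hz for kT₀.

Noise floor: N = −174 + 10 log₁₀(B) + NF
10 log₁₀(1.30×10⁵) = 51.14 dB
N = −174 + 51.14 + 4.48 = −118.38 dBm
SNR = P_sig − N = −76.2 − (−118.38) = 42.18 dB → 42.2 dB

42.2 dB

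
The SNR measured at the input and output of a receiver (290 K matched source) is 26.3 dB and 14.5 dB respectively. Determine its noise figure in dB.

NF (dB) = SNR_in(dB) − SNR_out(dB) when the source is at T₀
NF = 26.3 − 14.5 = 11.8 dB

11.8 dB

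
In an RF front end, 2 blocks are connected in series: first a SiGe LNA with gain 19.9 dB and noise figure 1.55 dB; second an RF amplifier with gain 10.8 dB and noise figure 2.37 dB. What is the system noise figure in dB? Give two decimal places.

1.57 dB

Convert to linear (a loss of L dB is a gain of −L dB): F_i = 10^(NF_i/10), G_i = 10^(G_i,dB/10)
  Stage 1: F_1 = 10^(1.55/10) = 1.429, G_1 = 10^(19.9/10) = 97.72
  Stage 2: F_2 = 10^(2.37/10) = 1.726, G_2 = 10^(10.8/10) = 12.02
Friis cascade:
  F = 1.429 + (1.726 − 1)/97.72 = 1.436
NF = 10 log₁₀(1.436) = 1.57 dB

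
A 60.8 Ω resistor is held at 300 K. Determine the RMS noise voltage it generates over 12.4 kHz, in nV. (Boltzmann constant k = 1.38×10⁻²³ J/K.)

V_n = √(4kTRB)
4kTRB = 4 × 1.38×10⁻²³ × 300 × 6.08×10¹ × 1.24×10⁴ = 1.25×10⁻¹⁴ V²
V_n = √(1.25×10⁻¹⁴) = 1.12×10⁻⁷ V = 112 nV

112 nV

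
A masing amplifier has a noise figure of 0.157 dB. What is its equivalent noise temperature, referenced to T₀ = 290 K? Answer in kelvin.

10.7 K

F = 10^(0.157/10) = 1.03681
T_e = (F − 1)·T₀ = (1.03681 − 1) × 290 = 10.7 K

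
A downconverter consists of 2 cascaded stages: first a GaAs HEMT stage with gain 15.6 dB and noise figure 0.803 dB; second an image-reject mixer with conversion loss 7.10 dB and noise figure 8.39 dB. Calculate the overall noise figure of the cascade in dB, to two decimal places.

1.35 dB

Convert to linear (a loss of L dB is a gain of −L dB): F_i = 10^(NF_i/10), G_i = 10^(G_i,dB/10)
  Stage 1: F_1 = 10^(0.803/10) = 1.203, G_1 = 10^(15.6/10) = 36.31
  Stage 2: F_2 = 10^(8.39/10) = 6.902, G_2 = 10^(−7.10/10) = 0.1950
Friis cascade:
  F = 1.203 + (6.902 − 1)/36.31 = 1.366
NF = 10 log₁₀(1.366) = 1.35 dB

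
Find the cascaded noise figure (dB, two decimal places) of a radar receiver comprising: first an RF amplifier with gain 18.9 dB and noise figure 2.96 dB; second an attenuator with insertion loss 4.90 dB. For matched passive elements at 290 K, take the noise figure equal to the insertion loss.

3.02 dB

Convert to linear (a loss of L dB is a gain of −L dB): F_i = 10^(NF_i/10), G_i = 10^(G_i,dB/10)
  Stage 1: F_1 = 10^(2.96/10) = 1.977, G_1 = 10^(18.9/10) = 77.62
  Stage 2: F_2 = 10^(4.90/10) = 3.090, G_2 = 10^(−4.90/10) = 0.3236
Friis cascade:
  F = 1.977 + (3.090 − 1)/77.62 = 2.004
NF = 10 log₁₀(2.004) = 3.02 dB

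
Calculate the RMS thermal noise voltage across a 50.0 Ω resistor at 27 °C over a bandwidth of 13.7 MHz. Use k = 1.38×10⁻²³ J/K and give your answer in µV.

3.37 µV

T = 27 °C + 273.15 = 300.15 K
V_n = √(4kTRB)
4kTRB = 4 × 1.38×10⁻²³ × 300.15 × 5.00×10¹ × 1.37×10⁷ = 1.13×10⁻¹¹ V²
V_n = √(1.13×10⁻¹¹) = 3.37×10⁻⁶ V = 3.37 µV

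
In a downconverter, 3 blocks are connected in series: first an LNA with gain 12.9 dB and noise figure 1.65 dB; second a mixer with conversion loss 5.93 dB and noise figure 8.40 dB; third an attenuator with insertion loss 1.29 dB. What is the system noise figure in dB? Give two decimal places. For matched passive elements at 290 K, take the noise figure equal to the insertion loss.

Convert to linear (a loss of L dB is a gain of −L dB): F_i = 10^(NF_i/10), G_i = 10^(G_i,dB/10)
  Stage 1: F_1 = 10^(1.65/10) = 1.462, G_1 = 10^(12.9/10) = 19.50
  Stage 2: F_2 = 10^(8.40/10) = 6.918, G_2 = 10^(−5.93/10) = 0.2553
  Stage 3: F_3 = 10^(1.29/10) = 1.346, G_3 = 10^(−1.29/10) = 0.7430
Friis cascade:
  F = 1.462 + (6.918 − 1)/19.50 + (1.346 − 1)/4.977 = 1.835
NF = 10 log₁₀(1.835) = 2.64 dB

2.64 dB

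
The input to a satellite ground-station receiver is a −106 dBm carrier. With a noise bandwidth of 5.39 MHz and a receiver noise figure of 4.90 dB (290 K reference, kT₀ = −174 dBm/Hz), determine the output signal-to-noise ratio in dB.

−4.2 dB

Noise floor: N = −174 + 10 log₁₀(B) + NF
10 log₁₀(5.39×10⁶) = 67.32 dB
N = −174 + 67.32 + 4.90 = −101.78 dBm
SNR = P_sig − N = −106 − (−101.78) = −4.22 dB → −4.2 dB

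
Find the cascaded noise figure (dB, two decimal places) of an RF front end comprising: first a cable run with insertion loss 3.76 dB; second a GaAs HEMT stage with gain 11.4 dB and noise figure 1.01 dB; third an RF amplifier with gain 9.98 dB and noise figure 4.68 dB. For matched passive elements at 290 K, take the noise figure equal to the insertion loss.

5.23 dB

Convert to linear (a loss of L dB is a gain of −L dB): F_i = 10^(NF_i/10), G_i = 10^(G_i,dB/10)
  Stage 1: F_1 = 10^(3.76/10) = 2.377, G_1 = 10^(−3.76/10) = 0.4207
  Stage 2: F_2 = 10^(1.01/10) = 1.262, G_2 = 10^(11.4/10) = 13.80
  Stage 3: F_3 = 10^(4.68/10) = 2.938, G_3 = 10^(9.98/10) = 9.954
Friis cascade:
  F = 2.377 + (1.262 − 1)/0.4207 + (2.938 − 1)/5.808 = 3.333
NF = 10 log₁₀(3.333) = 5.23 dB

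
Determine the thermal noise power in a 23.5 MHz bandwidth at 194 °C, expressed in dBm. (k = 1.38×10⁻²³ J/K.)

T = 194 °C + 273.15 = 467.15 K
P_n = kTB = 1.38×10⁻²³ × 467.15 × 2.35×10⁷ = 1.51×10⁻¹³ W
In dBm: 10 log₁₀(1.51×10⁻¹³ / 10⁻³) = −98.2 dBm

−98.2 dBm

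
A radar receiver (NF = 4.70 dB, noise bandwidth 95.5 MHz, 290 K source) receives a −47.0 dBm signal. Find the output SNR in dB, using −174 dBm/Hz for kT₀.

42.5 dB

Noise floor: N = −174 + 10 log₁₀(B) + NF
10 log₁₀(9.55×10⁷) = 79.8 dB
N = −174 + 79.8 + 4.70 = −89.50 dBm
SNR = P_sig − N = −47.0 − (−89.50) = 42.50 dB → 42.5 dB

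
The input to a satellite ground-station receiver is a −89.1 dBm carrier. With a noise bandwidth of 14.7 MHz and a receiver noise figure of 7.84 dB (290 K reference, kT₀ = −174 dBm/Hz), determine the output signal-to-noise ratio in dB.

5.4 dB

Noise floor: N = −174 + 10 log₁₀(B) + NF
10 log₁₀(1.47×10⁷) = 71.67 dB
N = −174 + 71.67 + 7.84 = −94.49 dBm
SNR = P_sig − N = −89.1 − (−94.49) = 5.39 dB → 5.4 dB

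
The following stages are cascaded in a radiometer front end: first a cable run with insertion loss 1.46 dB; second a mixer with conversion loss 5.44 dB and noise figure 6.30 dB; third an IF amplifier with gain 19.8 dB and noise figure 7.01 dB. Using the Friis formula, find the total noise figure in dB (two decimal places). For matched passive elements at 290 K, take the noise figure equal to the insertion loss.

Convert to linear (a loss of L dB is a gain of −L dB): F_i = 10^(NF_i/10), G_i = 10^(G_i,dB/10)
  Stage 1: F_1 = 10^(1.46/10) = 1.400, G_1 = 10^(−1.46/10) = 0.7145
  Stage 2: F_2 = 10^(6.30/10) = 4.266, G_2 = 10^(−5.44/10) = 0.2858
  Stage 3: F_3 = 10^(7.01/10) = 5.023, G_3 = 10^(19.8/10) = 95.50
Friis cascade:
  F = 1.400 + (4.266 − 1)/0.7145 + (5.023 − 1)/0.2042 = 25.68
NF = 10 log₁₀(25.68) = 14.10 dB

14.10 dB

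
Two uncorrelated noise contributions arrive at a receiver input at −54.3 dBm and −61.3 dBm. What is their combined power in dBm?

−53.5 dBm

Convert to linear, add, convert back:
P₁ = 3.72×10⁻⁹ W, P₂ = 7.41×10⁻¹⁰ W
P_tot = 4.46×10⁻⁹ W → 10 log₁₀(P_tot / 10⁻³) = −53.5 dBm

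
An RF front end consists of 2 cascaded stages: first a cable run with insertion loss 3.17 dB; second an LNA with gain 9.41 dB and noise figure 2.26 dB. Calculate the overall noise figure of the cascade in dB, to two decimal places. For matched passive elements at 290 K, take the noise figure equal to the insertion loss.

5.43 dB

Convert to linear (a loss of L dB is a gain of −L dB): F_i = 10^(NF_i/10), G_i = 10^(G_i,dB/10)
  Stage 1: F_1 = 10^(3.17/10) = 2.075, G_1 = 10^(−3.17/10) = 0.4819
  Stage 2: F_2 = 10^(2.26/10) = 1.683, G_2 = 10^(9.41/10) = 8.730
Friis cascade:
  F = 2.075 + (1.683 − 1)/0.4819 = 3.491
NF = 10 log₁₀(3.491) = 5.43 dB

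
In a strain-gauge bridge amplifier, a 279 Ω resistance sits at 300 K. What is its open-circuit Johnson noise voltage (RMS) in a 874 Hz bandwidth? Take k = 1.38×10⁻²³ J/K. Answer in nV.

63.5 nV

V_n = √(4kTRB)
4kTRB = 4 × 1.38×10⁻²³ × 300 × 2.79×10² × 8.74×10² = 4.04×10⁻¹⁵ V²
V_n = √(4.04×10⁻¹⁵) = 6.35×10⁻⁸ V = 63.5 nV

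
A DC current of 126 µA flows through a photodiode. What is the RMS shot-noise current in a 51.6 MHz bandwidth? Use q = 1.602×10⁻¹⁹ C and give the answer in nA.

45.6 nA

I_n = √(2qI·B)
2qI·B = 2 × 1.602×10⁻¹⁹ × 1.26×10⁻⁴ × 5.16×10⁷ = 2.08×10⁻¹⁵ A²
I_n = √(2.08×10⁻¹⁵) = 4.56×10⁻⁸ A = 45.6 nA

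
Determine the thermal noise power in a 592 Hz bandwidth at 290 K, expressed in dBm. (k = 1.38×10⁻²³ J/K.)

−146.3 dBm

P_n = kTB = 1.38×10⁻²³ × 290 × 5.92×10² = 2.37×10⁻¹⁸ W
In dBm: 10 log₁₀(2.37×10⁻¹⁸ / 10⁻³) = −146.3 dBm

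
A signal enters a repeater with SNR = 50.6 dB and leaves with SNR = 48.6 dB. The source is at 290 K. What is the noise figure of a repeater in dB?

NF (dB) = SNR_in(dB) − SNR_out(dB) when the source is at T₀
NF = 50.6 − 48.6 = 2.0 dB

2.0 dB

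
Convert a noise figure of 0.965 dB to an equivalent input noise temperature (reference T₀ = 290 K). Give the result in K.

F = 10^(0.965/10) = 1.24882
T_e = (F − 1)·T₀ = (1.24882 − 1) × 290 = 72.2 K

72.2 K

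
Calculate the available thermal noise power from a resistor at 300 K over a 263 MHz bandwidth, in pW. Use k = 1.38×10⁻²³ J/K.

P_n = kTB = 1.38×10⁻²³ × 300 × 2.63×10⁸ = 1.09×10⁻¹² W = 1.09 pW

1.09 pW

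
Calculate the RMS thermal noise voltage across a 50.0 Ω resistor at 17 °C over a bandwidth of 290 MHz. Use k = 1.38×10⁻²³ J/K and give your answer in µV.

15.2 µV

T = 17 °C + 273.15 = 290.15 K
V_n = √(4kTRB)
4kTRB = 4 × 1.38×10⁻²³ × 290.15 × 5.00×10¹ × 2.90×10⁸ = 2.32×10⁻¹⁰ V²
V_n = √(2.32×10⁻¹⁰) = 1.52×10⁻⁵ V = 15.2 µV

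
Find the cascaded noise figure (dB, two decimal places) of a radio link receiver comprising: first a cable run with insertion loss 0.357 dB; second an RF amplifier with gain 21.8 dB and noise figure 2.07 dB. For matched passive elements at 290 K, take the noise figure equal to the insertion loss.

Convert to linear (a loss of L dB is a gain of −L dB): F_i = 10^(NF_i/10), G_i = 10^(G_i,dB/10)
  Stage 1: F_1 = 10^(0.357/10) = 1.086, G_1 = 10^(−0.357/10) = 0.9211
  Stage 2: F_2 = 10^(2.07/10) = 1.611, G_2 = 10^(21.8/10) = 151.4
Friis cascade:
  F = 1.086 + (1.611 − 1)/0.9211 = 1.749
NF = 10 log₁₀(1.749) = 2.43 dB

2.43 dB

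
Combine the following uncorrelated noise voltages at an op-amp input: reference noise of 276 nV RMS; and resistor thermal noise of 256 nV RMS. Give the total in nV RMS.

Uncorrelated sources add in power (mean-square): V_tot = √(ΣV_i²)
V_tot = √[(2.76×10⁻⁷)² + (2.56×10⁻⁷)²] = 3.76×10⁻⁷ V = 376 nV

376 nV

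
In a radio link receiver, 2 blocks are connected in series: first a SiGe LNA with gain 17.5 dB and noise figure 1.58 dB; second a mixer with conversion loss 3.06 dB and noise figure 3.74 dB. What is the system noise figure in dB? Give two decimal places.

1.65 dB

Convert to linear (a loss of L dB is a gain of −L dB): F_i = 10^(NF_i/10), G_i = 10^(G_i,dB/10)
  Stage 1: F_1 = 10^(1.58/10) = 1.439, G_1 = 10^(17.5/10) = 56.23
  Stage 2: F_2 = 10^(3.74/10) = 2.366, G_2 = 10^(−3.06/10) = 0.4943
Friis cascade:
  F = 1.439 + (2.366 − 1)/56.23 = 1.463
NF = 10 log₁₀(1.463) = 1.65 dB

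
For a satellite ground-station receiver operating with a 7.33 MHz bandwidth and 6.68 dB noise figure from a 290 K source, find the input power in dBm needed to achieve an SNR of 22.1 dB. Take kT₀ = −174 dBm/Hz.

Sensitivity = −174 + 10 log₁₀(B) + NF + SNR_min
= −174 + 68.65 + 6.68 + 22.1
= −76.57 dBm → −76.6 dBm

−76.6 dBm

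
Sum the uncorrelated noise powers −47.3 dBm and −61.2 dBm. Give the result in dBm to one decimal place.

Convert to linear, add, convert back:
P₁ = 1.86×10⁻⁸ W, P₂ = 7.59×10⁻¹⁰ W
P_tot = 1.94×10⁻⁸ W → 10 log₁₀(P_tot / 10⁻³) = −47.1 dBm

−47.1 dBm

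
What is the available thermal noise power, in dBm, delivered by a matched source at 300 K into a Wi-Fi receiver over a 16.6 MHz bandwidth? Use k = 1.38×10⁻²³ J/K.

P_n = kTB = 1.38×10⁻²³ × 300 × 1.66×10⁷ = 6.87×10⁻¹⁴ W
In dBm: 10 log₁₀(6.87×10⁻¹⁴ / 10⁻³) = −101.6 dBm

−101.6 dBm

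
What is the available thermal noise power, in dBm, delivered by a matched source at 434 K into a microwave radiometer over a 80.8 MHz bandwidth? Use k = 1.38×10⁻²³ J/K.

P_n = kTB = 1.38×10⁻²³ × 434 × 8.08×10⁷ = 4.84×10⁻¹³ W
In dBm: 10 log₁₀(4.84×10⁻¹³ / 10⁻³) = −93.2 dBm

−93.2 dBm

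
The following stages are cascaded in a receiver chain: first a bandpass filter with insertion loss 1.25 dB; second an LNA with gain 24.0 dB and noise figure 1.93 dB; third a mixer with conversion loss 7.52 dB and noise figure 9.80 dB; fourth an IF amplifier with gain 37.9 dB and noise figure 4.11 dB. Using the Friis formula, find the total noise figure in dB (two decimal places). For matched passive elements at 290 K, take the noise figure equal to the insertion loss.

Convert to linear (a loss of L dB is a gain of −L dB): F_i = 10^(NF_i/10), G_i = 10^(G_i,dB/10)
  Stage 1: F_1 = 10^(1.25/10) = 1.334, G_1 = 10^(−1.25/10) = 0.7499
  Stage 2: F_2 = 10^(1.93/10) = 1.560, G_2 = 10^(24.0/10) = 251.2
  Stage 3: F_3 = 10^(9.80/10) = 9.550, G_3 = 10^(−7.52/10) = 0.1770
  Stage 4: F_4 = 10^(4.11/10) = 2.576, G_4 = 10^(37.9/10) = 6166
Friis cascade:
  F = 1.334 + (1.560 − 1)/0.7499 + (9.550 − 1)/188.4 + (2.576 − 1)/33.34 = 2.172
NF = 10 log₁₀(2.172) = 3.37 dB

3.37 dB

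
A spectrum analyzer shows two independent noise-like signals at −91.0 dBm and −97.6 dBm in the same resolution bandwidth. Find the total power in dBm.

Convert to linear, add, convert back:
P₁ = 7.94×10⁻¹³ W, P₂ = 1.74×10⁻¹³ W
P_tot = 9.68×10⁻¹³ W → 10 log₁₀(P_tot / 10⁻³) = −90.1 dBm

−90.1 dBm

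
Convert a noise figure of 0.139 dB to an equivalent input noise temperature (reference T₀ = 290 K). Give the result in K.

9.43 K

F = 10^(0.139/10) = 1.03252
T_e = (F − 1)·T₀ = (1.03252 − 1) × 290 = 9.43 K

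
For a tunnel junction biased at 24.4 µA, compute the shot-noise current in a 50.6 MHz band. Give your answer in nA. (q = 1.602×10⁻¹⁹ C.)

19.9 nA

I_n = √(2qI·B)
2qI·B = 2 × 1.602×10⁻¹⁹ × 2.44×10⁻⁵ × 5.06×10⁷ = 3.96×10⁻¹⁶ A²
I_n = √(3.96×10⁻¹⁶) = 1.99×10⁻⁸ A = 19.9 nA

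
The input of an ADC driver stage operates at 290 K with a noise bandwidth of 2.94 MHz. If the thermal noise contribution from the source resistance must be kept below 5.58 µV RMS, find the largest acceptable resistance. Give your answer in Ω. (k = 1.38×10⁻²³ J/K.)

Johnson–Nyquist: V_n = √(4kTRB) ⇒ R = V_n² / (4kTB)
4kTB = 4 × 1.38×10⁻²³ × 290 × 2.94×10⁶ = 4.71×10⁻¹⁴
R = (5.58×10⁻⁶)² / 4.71×10⁻¹⁴ = 6.62×10² Ω = 662 Ω

662 Ω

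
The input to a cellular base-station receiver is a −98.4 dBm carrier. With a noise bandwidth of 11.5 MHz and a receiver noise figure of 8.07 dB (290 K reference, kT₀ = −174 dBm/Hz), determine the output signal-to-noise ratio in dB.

−3.1 dB

Noise floor: N = −174 + 10 log₁₀(B) + NF
10 log₁₀(1.15×10⁷) = 70.61 dB
N = −174 + 70.61 + 8.07 = −95.32 dBm
SNR = P_sig − N = −98.4 − (−95.32) = −3.08 dB → −3.1 dB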